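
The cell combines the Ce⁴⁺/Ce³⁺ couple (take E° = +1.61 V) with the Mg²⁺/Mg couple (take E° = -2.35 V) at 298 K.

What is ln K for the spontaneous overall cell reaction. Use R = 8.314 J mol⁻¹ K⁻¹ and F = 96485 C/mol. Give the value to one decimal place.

Cathode: Ce⁴⁺/Ce³⁺; anode: Mg²⁺/Mg. E°cell = (+1.61) − (-2.35) = +3.96 V, with n = 2.
ΔG° = −nFE° = −RT ln K, so ln K = nFE°/(RT) = (2)(96485)(+3.96) / ((8.314)(298)) = 308.431.

308.4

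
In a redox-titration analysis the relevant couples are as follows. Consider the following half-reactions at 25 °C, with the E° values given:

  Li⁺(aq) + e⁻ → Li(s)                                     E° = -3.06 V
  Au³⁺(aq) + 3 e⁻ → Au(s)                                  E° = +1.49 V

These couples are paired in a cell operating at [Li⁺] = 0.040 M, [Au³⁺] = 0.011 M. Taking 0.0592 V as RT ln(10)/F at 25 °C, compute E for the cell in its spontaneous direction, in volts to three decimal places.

+4.594 V

Au³⁺/Au is the cathode (higher E°), Li⁺/Li the anode: E°cell = +1.49 − (-3.06) = +4.55 V, n = 3.
Overall: Au³⁺(aq) + 3 Li(s) → Au(s) + 3 Li⁺(aq)
Q = [Li⁺]^3 / ([Au³⁺]); log Q = -2.235.
E = E° − (0.0592/n) log Q = +4.55 − (0.0592/3)(-2.235) = +4.594 V.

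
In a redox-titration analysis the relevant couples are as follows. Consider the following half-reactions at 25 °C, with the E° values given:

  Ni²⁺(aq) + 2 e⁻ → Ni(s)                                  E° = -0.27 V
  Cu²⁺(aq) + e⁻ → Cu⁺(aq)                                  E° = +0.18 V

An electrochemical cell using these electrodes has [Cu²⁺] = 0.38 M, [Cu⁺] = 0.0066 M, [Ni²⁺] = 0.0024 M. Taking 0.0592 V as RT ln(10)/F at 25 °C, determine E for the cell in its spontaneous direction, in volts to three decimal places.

Cu²⁺/Cu⁺ is the cathode (higher E°), Ni²⁺/Ni the anode: E°cell = +0.18 − (-0.27) = +0.45 V, n = 2.
Overall: 2 Cu²⁺(aq) + Ni(s) → 2 Cu⁺(aq) + Ni²⁺(aq)
Q = [Cu⁺]^2·[Ni²⁺] / ([Cu²⁺]^2); log Q = -6.140.
E = E° − (0.0592/n) log Q = +0.45 − (0.0592/2)(-6.140) = +0.632 V.

+0.632 V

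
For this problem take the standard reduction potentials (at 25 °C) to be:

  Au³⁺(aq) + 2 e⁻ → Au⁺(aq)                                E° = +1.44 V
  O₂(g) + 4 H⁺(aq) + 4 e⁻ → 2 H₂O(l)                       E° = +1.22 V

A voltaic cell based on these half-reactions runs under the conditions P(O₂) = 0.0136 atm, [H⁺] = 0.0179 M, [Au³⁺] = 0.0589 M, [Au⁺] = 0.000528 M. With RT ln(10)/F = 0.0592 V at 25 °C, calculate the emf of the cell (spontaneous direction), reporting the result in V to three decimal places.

Au³⁺/Au⁺ is the cathode (higher E°), O₂/H₂O the anode: E°cell = +1.44 − (+1.22) = +0.22 V, n = 4.
Overall: 2 Au³⁺(aq) + 2 H₂O(l) → 2 Au⁺(aq) + O₂(g) + 4 H⁺(aq)
Q = [Au⁺]^2·P(O₂)·[H⁺]^4 / ([Au³⁺]^2); log Q = -12.950.
E = E° − (0.0592/n) log Q = +0.22 − (0.0592/4)(-12.950) = +0.412 V.

+0.412 V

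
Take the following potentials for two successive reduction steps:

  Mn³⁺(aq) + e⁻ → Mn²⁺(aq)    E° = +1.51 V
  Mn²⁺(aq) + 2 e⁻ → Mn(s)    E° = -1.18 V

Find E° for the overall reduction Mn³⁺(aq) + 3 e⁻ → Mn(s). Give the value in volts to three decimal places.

-0.283 V

Adding the free-energy changes (−nFE°) of the two steps gives −n₃FE°₃ = −n₁FE°₁ − n₂FE°₂.
E°₃ = (1×+1.51 + 2×-1.18) / 3 = (-0.850) / 3 = -0.283 V.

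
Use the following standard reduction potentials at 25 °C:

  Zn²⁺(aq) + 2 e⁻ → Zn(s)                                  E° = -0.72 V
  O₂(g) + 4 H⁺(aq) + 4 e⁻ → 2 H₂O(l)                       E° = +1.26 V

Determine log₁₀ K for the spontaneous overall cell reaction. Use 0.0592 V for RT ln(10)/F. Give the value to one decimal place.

133.8

Cathode: O₂/H₂O; anode: Zn²⁺/Zn. E°cell = +1.98 V, n = 4.
log K = nE°cell / 0.0592 = (4)(+1.98) / 0.0592 = 133.8.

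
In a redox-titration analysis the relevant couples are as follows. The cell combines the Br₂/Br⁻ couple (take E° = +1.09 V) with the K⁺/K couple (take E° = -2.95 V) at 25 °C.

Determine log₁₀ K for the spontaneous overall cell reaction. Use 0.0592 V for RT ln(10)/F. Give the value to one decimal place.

136.5

Cathode: Br₂/Br⁻; anode: K⁺/K. E°cell = +4.04 V, n = 2.
log K = nE°cell / 0.0592 = (2)(+4.04) / 0.0592 = 136.5.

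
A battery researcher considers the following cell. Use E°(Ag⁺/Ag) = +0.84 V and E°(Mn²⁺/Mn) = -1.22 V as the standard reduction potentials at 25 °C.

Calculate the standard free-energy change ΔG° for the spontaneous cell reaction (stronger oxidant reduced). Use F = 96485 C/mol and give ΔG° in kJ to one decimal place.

Ag⁺/Ag (E° = +0.84 V) is the cathode; Mn²⁺/Mn (E° = -1.22 V) is the anode, so E°cell = +2.06 V.
Balancing electrons gives n = 2 (lcm of 1 and 2).
ΔG° = −nFE° = −(2)(96485)(+2.06) = -397,518 J = -397.5 kJ.

-397.5 kJ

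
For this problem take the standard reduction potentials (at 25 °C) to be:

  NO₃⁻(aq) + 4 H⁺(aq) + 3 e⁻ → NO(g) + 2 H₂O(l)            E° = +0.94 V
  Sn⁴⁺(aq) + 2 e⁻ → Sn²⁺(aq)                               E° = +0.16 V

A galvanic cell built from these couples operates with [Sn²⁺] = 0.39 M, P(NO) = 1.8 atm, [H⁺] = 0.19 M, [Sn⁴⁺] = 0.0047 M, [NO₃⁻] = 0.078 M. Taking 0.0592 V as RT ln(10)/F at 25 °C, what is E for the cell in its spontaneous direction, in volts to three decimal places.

+0.753 V

NO₃⁻/NO is the cathode (higher E°), Sn⁴⁺/Sn²⁺ the anode: E°cell = +0.94 − (+0.16) = +0.78 V, n = 6.
Overall: 2 NO₃⁻(aq) + 8 H⁺(aq) + 3 Sn²⁺(aq) → 2 NO(g) + 4 H₂O(l) + 3 Sn⁴⁺(aq)
Q = P(NO)^2·[Sn⁴⁺]^3 / ([NO₃⁻]^2·[H⁺]^8·[Sn²⁺]^3); log Q = 2.739.
E = E° − (0.0592/n) log Q = +0.78 − (0.0592/6)(2.739) = +0.753 V.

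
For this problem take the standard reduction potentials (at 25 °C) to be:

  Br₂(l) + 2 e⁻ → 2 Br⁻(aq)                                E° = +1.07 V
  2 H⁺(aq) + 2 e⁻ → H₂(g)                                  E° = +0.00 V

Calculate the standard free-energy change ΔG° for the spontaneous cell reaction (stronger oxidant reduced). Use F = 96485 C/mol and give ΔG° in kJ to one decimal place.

-206.5 kJ

Br₂/Br⁻ (E° = +1.07 V) is the cathode; H⁺/H₂ (E° = +0.00 V) is the anode, so E°cell = +1.07 V.
Balancing electrons gives n = 2 (lcm of 2 and 2).
ΔG° = −nFE° = −(2)(96485)(+1.07) = -206,478 J = -206.5 kJ.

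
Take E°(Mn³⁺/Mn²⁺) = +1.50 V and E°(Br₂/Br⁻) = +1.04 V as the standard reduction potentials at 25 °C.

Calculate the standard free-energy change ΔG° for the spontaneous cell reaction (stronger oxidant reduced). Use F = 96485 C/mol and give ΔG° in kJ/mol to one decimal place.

-88.8 kJ/mol

Mn³⁺/Mn²⁺ (E° = +1.50 V) is the cathode; Br₂/Br⁻ (E° = +1.04 V) is the anode, so E°cell = +0.46 V.
Balancing electrons gives n = 2 (lcm of 1 and 2).
ΔG° = −nFE° = −(2)(96485)(+0.46) = -88,766 J = -88.8 kJ/mol.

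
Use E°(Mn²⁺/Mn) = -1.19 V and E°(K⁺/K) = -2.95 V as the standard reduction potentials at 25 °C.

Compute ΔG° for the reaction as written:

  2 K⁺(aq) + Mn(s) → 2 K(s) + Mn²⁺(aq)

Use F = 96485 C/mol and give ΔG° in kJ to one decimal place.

As written, K⁺/K is reduced (cathode) and Mn²⁺/Mn is oxidised (anode), so E°cell = (-2.95) − (-1.19) = -1.76 V.
Balancing electrons gives n = 2.
ΔG° = −nFE° = −(2)(96485)(-1.76) = 339,627 J = +339.6 kJ.

+339.6 kJ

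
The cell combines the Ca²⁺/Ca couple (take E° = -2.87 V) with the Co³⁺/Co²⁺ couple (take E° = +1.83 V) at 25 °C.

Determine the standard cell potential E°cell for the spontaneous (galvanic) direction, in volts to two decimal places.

+4.70 V

The Co³⁺/Co²⁺ couple has the higher reduction potential, so it is the cathode; Ca²⁺/Ca is oxidised at the anode.
E°cell = E°(cathode) − E°(anode) = (+1.83) − (-2.87) = +4.70 V.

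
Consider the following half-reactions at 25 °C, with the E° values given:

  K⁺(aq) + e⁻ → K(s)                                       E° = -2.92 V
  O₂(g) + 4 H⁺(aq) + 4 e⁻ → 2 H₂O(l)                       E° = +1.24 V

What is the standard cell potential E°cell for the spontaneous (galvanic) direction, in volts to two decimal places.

The O₂/H₂O couple has the higher reduction potential, so it is the cathode; K⁺/K is oxidised at the anode.
E°cell = E°(cathode) − E°(anode) = (+1.24) − (-2.92) = +4.16 V.

+4.16 V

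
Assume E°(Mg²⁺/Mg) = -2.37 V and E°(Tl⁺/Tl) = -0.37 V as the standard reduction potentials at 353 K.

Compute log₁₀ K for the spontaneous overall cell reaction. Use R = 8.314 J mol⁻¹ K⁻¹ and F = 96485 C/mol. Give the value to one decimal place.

Cathode: Tl⁺/Tl; anode: Mg²⁺/Mg. E°cell = (-0.37) − (-2.37) = +2.00 V, with n = 2.
ΔG° = −nFE° = −RT ln K, so ln K = nFE°/(RT) = (2)(96485)(+2.00) / ((8.314)(353)) = 131.503.
log₁₀ K = 131.503 / ln 10 = 57.1.

57.1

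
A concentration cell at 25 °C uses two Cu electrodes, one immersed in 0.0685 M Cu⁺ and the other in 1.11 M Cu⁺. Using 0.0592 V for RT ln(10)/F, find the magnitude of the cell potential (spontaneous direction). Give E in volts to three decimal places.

+0.072 V

For a concentration cell E°cell = 0. The 1.11 M side is the cathode (reduction is favoured where [Cu⁺] is higher).
With n = 1, E = −(0.0592/1) log([Cu⁺]ₐₙ/[Cu⁺]꜀ₐₜ) = −(0.0592/1) log(0.0685/1.11) = −(0.0592/1)(-1.210) = +0.072 V.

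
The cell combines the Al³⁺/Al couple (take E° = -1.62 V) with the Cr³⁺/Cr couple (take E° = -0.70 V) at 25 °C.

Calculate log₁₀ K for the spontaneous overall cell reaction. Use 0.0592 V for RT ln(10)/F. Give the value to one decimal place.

Cathode: Cr³⁺/Cr; anode: Al³⁺/Al. E°cell = +0.92 V, n = 3.
log K = nE°cell / 0.0592 = (3)(+0.92) / 0.0592 = 46.6.

46.6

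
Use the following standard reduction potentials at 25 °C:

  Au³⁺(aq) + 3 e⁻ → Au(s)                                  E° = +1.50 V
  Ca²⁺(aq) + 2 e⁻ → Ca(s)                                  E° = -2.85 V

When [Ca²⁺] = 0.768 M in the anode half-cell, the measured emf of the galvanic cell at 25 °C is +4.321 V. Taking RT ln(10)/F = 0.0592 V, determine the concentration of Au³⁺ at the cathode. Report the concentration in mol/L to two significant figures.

Au³⁺/Au is the cathode, Ca²⁺/Ca the anode: E°cell = +4.35 V, n = 6.
Overall reaction: 2 Au³⁺(aq) + 3 Ca(s) → 2 Au(s) + 3 Ca²⁺(aq); Q = [Ca²⁺]^3/[Au³⁺]^2.
From E = E° − (0.0592/n) log Q: log Q = (E° − E)·n/0.0592 = (+4.35 − (+4.321))·6/0.0592 = 2.9392.
So 2·log[Au³⁺] = 3·log(0.768) − log Q = -0.3439 − (2.9392) = -3.2831; log[Au³⁺] = -3.2831 / 2 = -1.6416; [Au³⁺] = 10^(-1.6416) ≈ 0.023 M.

0.023 M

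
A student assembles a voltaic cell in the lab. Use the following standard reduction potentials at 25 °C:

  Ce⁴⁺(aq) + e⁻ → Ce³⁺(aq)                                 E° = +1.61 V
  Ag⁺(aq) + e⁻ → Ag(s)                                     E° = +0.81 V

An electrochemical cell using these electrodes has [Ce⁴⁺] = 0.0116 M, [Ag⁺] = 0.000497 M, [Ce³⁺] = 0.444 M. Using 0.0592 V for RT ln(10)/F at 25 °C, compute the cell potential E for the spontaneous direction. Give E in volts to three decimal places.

Ce⁴⁺/Ce³⁺ is the cathode (higher E°), Ag⁺/Ag the anode: E°cell = +1.61 − (+0.81) = +0.80 V, n = 1.
Overall: Ce⁴⁺(aq) + Ag(s) → Ce³⁺(aq) + Ag⁺(aq)
Q = [Ce³⁺]·[Ag⁺] / ([Ce⁴⁺]); log Q = -1.721.
E = E° − (0.0592/n) log Q = +0.80 − (0.0592/1)(-1.721) = +0.902 V.

+0.902 V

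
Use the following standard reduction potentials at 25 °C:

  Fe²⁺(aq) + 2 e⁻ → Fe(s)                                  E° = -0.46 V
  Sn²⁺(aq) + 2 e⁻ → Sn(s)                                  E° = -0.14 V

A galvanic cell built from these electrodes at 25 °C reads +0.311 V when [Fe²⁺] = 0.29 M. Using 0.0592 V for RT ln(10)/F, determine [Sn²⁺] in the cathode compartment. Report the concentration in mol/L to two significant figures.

Sn²⁺/Sn is the cathode, Fe²⁺/Fe the anode: E°cell = +0.32 V, n = 2.
Overall reaction: Sn²⁺(aq) + Fe(s) → Sn(s) + Fe²⁺(aq); Q = [Fe²⁺]^1/[Sn²⁺]^1.
From E = E° − (0.0592/n) log Q: log Q = (E° − E)·n/0.0592 = (+0.32 − (+0.311))·2/0.0592 = 0.3041.
So 1·log[Sn²⁺] = 1·log(0.29) − log Q = -0.5376 − (0.3041) = -0.8417; [Sn²⁺] = 10^(-0.8417) ≈ 0.14 M.

0.14 M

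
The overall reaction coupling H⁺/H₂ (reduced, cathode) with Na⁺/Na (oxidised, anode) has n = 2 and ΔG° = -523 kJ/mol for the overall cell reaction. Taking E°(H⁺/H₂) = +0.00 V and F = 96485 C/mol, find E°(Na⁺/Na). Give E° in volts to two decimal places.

-2.71 V

E°cell = −ΔG°/(nF) = −(-523×10³)/((2)(96485)) = +2.710 V.
Since H⁺/H₂ is the cathode and Na⁺/Na the anode, E°cell = E°(H⁺/H₂) − E°(Na⁺/Na).
So E°(Na⁺/Na) = E°(H⁺/H₂) − E°cell = (+0.00) − (+2.710) = -2.71 V.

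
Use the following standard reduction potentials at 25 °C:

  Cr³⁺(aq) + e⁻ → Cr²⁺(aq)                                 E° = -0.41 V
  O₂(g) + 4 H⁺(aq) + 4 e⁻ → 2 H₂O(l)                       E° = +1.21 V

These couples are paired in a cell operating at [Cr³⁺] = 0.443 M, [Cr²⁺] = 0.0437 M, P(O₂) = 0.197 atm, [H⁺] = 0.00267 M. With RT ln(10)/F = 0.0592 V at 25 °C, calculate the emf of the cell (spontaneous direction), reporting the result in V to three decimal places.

O₂/H₂O is the cathode (higher E°), Cr³⁺/Cr²⁺ the anode: E°cell = +1.21 − (-0.41) = +1.62 V, n = 4.
Overall: O₂(g) + 4 H⁺(aq) + 4 Cr²⁺(aq) → 2 H₂O(l) + 4 Cr³⁺(aq)
Q = [Cr³⁺]^4 / (P(O₂)·[H⁺]^4·[Cr²⁺]^4); log Q = 15.023.
E = E° − (0.0592/n) log Q = +1.62 − (0.0592/4)(15.023) = +1.398 V.

+1.398 V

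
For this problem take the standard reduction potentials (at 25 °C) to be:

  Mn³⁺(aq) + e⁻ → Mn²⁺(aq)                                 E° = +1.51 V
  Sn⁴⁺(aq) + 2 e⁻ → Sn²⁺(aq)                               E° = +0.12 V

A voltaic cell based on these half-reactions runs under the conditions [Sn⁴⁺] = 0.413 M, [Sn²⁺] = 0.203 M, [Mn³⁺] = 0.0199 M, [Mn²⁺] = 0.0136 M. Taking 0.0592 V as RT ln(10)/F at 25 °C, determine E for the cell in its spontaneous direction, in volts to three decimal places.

+1.391 V

Mn³⁺/Mn²⁺ is the cathode (higher E°), Sn⁴⁺/Sn²⁺ the anode: E°cell = +1.51 − (+0.12) = +1.39 V, n = 2.
Overall: 2 Mn³⁺(aq) + Sn²⁺(aq) → 2 Mn²⁺(aq) + Sn⁴⁺(aq)
Q = [Mn²⁺]^2·[Sn⁴⁺] / ([Mn³⁺]^2·[Sn²⁺]); log Q = -0.022.
E = E° − (0.0592/n) log Q = +1.39 − (0.0592/2)(-0.022) = +1.391 V.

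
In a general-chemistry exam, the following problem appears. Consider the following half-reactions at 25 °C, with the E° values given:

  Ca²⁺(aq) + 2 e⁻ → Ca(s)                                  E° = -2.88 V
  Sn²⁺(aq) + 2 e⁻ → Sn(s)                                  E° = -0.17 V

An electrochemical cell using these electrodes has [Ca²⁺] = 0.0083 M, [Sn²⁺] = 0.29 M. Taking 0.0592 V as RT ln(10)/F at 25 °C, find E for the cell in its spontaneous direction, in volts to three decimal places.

+2.756 V

Sn²⁺/Sn is the cathode (higher E°), Ca²⁺/Ca the anode: E°cell = -0.17 − (-2.88) = +2.71 V, n = 2.
Overall: Sn²⁺(aq) + Ca(s) → Sn(s) + Ca²⁺(aq)
Q = [Ca²⁺] / ([Sn²⁺]); log Q = -1.543.
E = E° − (0.0592/n) log Q = +2.71 − (0.0592/2)(-1.543) = +2.756 V.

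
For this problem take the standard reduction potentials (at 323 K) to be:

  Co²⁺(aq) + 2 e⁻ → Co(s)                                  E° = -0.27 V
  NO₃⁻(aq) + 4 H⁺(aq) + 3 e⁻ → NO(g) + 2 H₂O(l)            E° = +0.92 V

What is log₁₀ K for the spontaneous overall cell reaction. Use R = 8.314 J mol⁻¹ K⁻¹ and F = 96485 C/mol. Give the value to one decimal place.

Cathode: NO₃⁻/NO; anode: Co²⁺/Co. E°cell = (+0.92) − (-0.27) = +1.19 V, with n = 6.
ΔG° = −nFE° = −RT ln K, so ln K = nFE°/(RT) = (6)(96485)(+1.19) / ((8.314)(323)) = 256.534.
log₁₀ K = 256.534 / ln 10 = 111.4.

111.4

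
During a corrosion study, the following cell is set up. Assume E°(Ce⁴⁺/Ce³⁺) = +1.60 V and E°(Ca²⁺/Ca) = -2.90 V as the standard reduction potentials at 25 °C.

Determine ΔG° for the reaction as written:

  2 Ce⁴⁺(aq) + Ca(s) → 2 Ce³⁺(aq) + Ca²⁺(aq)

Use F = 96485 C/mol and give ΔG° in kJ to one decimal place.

As written, Ce⁴⁺/Ce³⁺ is reduced (cathode) and Ca²⁺/Ca is oxidised (anode), so E°cell = (+1.60) − (-2.90) = +4.50 V.
Balancing electrons gives n = 2.
ΔG° = −nFE° = −(2)(96485)(+4.50) = -868,365 J = -868.4 kJ.

-868.4 kJ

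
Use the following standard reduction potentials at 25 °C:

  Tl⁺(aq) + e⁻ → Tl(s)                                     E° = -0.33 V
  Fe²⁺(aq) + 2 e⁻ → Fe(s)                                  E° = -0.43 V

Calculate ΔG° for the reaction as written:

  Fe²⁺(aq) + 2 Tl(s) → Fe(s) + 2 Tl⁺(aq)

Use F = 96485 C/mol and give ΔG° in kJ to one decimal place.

As written, Fe²⁺/Fe is reduced (cathode) and Tl⁺/Tl is oxidised (anode), so E°cell = (-0.43) − (-0.33) = -0.10 V.
Balancing electrons gives n = 2.
ΔG° = −nFE° = −(2)(96485)(-0.10) = 19,297 J = +19.3 kJ.

+19.3 kJ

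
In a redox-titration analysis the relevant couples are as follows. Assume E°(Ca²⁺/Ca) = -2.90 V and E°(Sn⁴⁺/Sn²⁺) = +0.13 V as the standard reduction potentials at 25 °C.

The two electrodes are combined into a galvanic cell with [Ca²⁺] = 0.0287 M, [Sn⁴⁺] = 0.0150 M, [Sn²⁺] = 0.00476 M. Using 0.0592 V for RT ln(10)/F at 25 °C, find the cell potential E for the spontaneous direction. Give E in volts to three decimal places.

+3.090 V

Sn⁴⁺/Sn²⁺ is the cathode (higher E°), Ca²⁺/Ca the anode: E°cell = +0.13 − (-2.90) = +3.03 V, n = 2.
Overall: Sn⁴⁺(aq) + Ca(s) → Sn²⁺(aq) + Ca²⁺(aq)
Q = [Sn²⁺]·[Ca²⁺] / ([Sn⁴⁺]); log Q = -2.041.
E = E° − (0.0592/n) log Q = +3.03 − (0.0592/2)(-2.041) = +3.090 V.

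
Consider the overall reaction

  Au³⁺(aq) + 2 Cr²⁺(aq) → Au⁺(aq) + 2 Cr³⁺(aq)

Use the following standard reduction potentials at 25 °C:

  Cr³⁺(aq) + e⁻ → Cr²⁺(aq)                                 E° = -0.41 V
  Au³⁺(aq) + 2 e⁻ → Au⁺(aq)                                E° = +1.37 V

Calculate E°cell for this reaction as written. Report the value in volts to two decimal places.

+1.78 V

The Au³⁺/Au⁺ couple has the higher reduction potential, so it is the cathode; Cr³⁺/Cr²⁺ is oxidised at the anode.
E°cell = E°(cathode) − E°(anode) = (+1.37) − (-0.41) = +1.78 V.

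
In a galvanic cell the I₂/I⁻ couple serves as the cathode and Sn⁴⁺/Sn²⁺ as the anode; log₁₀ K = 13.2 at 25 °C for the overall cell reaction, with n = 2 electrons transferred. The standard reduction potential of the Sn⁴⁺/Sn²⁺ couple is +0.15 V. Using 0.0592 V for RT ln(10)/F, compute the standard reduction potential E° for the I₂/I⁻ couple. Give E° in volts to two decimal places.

+0.54 V

E°cell = (0.0592/n)·log K = (0.0592/2)(13.2) = +0.391 V.
Since I₂/I⁻ is the cathode and Sn⁴⁺/Sn²⁺ the anode, E°cell = E°(I₂/I⁻) − E°(Sn⁴⁺/Sn²⁺).
So E°(I₂/I⁻) = E°cell + E°(Sn⁴⁺/Sn²⁺) = +0.391 + (+0.15) = +0.54 V.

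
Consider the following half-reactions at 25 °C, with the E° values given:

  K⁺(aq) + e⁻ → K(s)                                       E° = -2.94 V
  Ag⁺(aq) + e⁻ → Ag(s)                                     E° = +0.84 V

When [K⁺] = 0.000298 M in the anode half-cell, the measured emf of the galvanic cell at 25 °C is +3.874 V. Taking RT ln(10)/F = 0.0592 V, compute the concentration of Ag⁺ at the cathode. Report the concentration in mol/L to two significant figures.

Ag⁺/Ag is the cathode, K⁺/K the anode: E°cell = +3.78 V, n = 1.
Overall reaction: Ag⁺(aq) + K(s) → Ag(s) + K⁺(aq); Q = [K⁺]^1/[Ag⁺]^1.
From E = E° − (0.0592/n) log Q: log Q = (E° − E)·n/0.0592 = (+3.78 − (+3.874))·1/0.0592 = -1.5878.
So 1·log[Ag⁺] = 1·log(0.000298) − log Q = -3.5258 − (-1.5878) = -1.9380; [Ag⁺] = 10^(-1.9380) ≈ 0.012 M.

0.012 M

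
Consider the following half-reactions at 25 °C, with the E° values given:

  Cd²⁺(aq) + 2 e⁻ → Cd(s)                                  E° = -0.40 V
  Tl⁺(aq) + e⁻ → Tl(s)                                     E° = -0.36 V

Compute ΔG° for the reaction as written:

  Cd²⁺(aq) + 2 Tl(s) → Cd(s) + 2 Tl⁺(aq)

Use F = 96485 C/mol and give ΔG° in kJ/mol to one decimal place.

+7.7 kJ/mol

As written, Cd²⁺/Cd is reduced (cathode) and Tl⁺/Tl is oxidised (anode), so E°cell = (-0.40) − (-0.36) = -0.04 V.
Balancing electrons gives n = 2.
ΔG° = −nFE° = −(2)(96485)(-0.04) = 7,719 J = +7.7 kJ/mol.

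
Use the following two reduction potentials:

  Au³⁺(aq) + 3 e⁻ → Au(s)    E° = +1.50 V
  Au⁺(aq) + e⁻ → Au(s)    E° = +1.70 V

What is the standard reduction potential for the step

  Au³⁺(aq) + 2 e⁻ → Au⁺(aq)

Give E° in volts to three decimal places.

Sequential free energies add, so n₃E°₃ = n₁E°₁ + n₂E°₂.
With n₃ = 3, and the known step contributing 1×(+1.70) V, the unknown satisfies 2·E° = 3×(+1.50) − 1×(+1.70) = +2.800.
E° = +2.800 / 2 = +1.400 V.

+1.400 V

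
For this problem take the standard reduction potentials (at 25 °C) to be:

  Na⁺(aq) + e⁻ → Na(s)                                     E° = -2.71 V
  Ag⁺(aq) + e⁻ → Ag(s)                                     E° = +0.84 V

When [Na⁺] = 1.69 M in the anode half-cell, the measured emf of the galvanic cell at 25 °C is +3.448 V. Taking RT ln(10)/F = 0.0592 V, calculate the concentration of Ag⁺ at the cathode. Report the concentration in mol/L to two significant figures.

Ag⁺/Ag is the cathode, Na⁺/Na the anode: E°cell = +3.55 V, n = 1.
Overall reaction: Ag⁺(aq) + Na(s) → Ag(s) + Na⁺(aq); Q = [Na⁺]^1/[Ag⁺]^1.
From E = E° − (0.0592/n) log Q: log Q = (E° − E)·n/0.0592 = (+3.55 − (+3.448))·1/0.0592 = 1.7230.
So 1·log[Ag⁺] = 1·log(1.69) − log Q = 0.2279 − (1.7230) = -1.4951; [Ag⁺] = 10^(-1.4951) ≈ 0.032 M.

0.032 M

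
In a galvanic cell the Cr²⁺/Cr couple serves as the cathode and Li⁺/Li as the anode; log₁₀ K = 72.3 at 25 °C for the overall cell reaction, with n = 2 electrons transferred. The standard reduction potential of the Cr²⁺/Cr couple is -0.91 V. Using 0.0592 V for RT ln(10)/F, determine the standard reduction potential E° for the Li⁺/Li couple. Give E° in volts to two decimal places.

E°cell = (0.0592/n)·log K = (0.0592/2)(72.3) = +2.140 V.
Since Cr²⁺/Cr is the cathode and Li⁺/Li the anode, E°cell = E°(Cr²⁺/Cr) − E°(Li⁺/Li).
So E°(Li⁺/Li) = E°(Cr²⁺/Cr) − E°cell = (-0.91) − (+2.140) = -3.05 V.

-3.05 V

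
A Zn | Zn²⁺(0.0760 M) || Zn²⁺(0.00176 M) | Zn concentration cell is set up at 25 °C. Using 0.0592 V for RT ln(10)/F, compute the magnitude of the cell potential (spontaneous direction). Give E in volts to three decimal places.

For a concentration cell E°cell = 0. The 0.0760 M side is the cathode (reduction is favoured where [Zn²⁺] is higher).
With n = 2, E = −(0.0592/2) log([Zn²⁺]ₐₙ/[Zn²⁺]꜀ₐₜ) = −(0.0592/2) log(0.00176/0.076) = −(0.0592/2)(-1.635) = +0.048 V.

+0.048 V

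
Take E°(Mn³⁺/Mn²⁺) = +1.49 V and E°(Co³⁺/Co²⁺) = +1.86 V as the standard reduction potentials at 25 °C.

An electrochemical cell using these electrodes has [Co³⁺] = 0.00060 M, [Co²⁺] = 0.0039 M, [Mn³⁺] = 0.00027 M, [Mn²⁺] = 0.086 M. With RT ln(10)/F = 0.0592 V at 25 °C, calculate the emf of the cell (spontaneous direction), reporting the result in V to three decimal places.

Co³⁺/Co²⁺ is the cathode (higher E°), Mn³⁺/Mn²⁺ the anode: E°cell = +1.86 − (+1.49) = +0.37 V, n = 1.
Overall: Co³⁺(aq) + Mn²⁺(aq) → Co²⁺(aq) + Mn³⁺(aq)
Q = [Co²⁺]·[Mn³⁺] / ([Co³⁺]·[Mn²⁺]); log Q = -1.690.
E = E° − (0.0592/n) log Q = +0.37 − (0.0592/1)(-1.690) = +0.470 V.

+0.470 V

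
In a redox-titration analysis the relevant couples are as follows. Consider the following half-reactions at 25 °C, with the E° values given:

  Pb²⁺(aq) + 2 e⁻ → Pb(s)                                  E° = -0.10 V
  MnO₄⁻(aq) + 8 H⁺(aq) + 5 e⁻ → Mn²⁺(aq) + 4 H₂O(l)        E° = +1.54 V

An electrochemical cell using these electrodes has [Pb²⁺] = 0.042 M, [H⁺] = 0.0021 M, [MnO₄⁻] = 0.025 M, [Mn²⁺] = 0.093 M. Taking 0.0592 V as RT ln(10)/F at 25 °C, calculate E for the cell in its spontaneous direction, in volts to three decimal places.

+1.420 V

MnO₄⁻/Mn²⁺ is the cathode (higher E°), Pb²⁺/Pb the anode: E°cell = +1.54 − (-0.10) = +1.64 V, n = 10.
Overall: 2 MnO₄⁻(aq) + 16 H⁺(aq) + 5 Pb(s) → 2 Mn²⁺(aq) + 8 H₂O(l) + 5 Pb²⁺(aq)
Q = [Mn²⁺]^2·[Pb²⁺]^5 / ([MnO₄⁻]^2·[H⁺]^16); log Q = 37.102.
E = E° − (0.0592/n) log Q = +1.64 − (0.0592/10)(37.102) = +1.420 V.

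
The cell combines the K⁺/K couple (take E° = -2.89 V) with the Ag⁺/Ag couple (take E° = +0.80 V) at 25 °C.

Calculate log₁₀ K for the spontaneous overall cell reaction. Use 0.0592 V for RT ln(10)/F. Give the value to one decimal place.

62.3

Cathode: Ag⁺/Ag; anode: K⁺/K. E°cell = +3.69 V, n = 1.
log K = nE°cell / 0.0592 = (1)(+3.69) / 0.0592 = 62.3.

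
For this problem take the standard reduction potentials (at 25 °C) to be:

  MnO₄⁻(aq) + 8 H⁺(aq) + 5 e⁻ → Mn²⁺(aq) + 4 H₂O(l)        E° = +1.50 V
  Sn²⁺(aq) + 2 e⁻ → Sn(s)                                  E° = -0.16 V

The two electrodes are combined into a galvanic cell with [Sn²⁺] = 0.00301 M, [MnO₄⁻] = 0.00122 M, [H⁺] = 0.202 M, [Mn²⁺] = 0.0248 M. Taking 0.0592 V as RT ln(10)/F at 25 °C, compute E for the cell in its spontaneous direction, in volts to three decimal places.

+1.653 V

MnO₄⁻/Mn²⁺ is the cathode (higher E°), Sn²⁺/Sn the anode: E°cell = +1.50 − (-0.16) = +1.66 V, n = 10.
Overall: 2 MnO₄⁻(aq) + 16 H⁺(aq) + 5 Sn(s) → 2 Mn²⁺(aq) + 8 H₂O(l) + 5 Sn²⁺(aq)
Q = [Mn²⁺]^2·[Sn²⁺]^5 / ([MnO₄⁻]^2·[H⁺]^16); log Q = 1.123.
E = E° − (0.0592/n) log Q = +1.66 − (0.0592/10)(1.123) = +1.653 V.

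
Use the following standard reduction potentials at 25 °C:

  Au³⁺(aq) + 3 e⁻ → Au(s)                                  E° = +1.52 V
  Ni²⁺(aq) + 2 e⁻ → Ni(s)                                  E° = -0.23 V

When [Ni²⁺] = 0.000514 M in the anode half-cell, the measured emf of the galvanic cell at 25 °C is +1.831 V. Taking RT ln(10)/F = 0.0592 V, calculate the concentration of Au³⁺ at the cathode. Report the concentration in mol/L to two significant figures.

0.15 M

Au³⁺/Au is the cathode, Ni²⁺/Ni the anode: E°cell = +1.75 V, n = 6.
Overall reaction: 2 Au³⁺(aq) + 3 Ni(s) → 2 Au(s) + 3 Ni²⁺(aq); Q = [Ni²⁺]^3/[Au³⁺]^2.
From E = E° − (0.0592/n) log Q: log Q = (E° − E)·n/0.0592 = (+1.75 − (+1.831))·6/0.0592 = -8.2095.
So 2·log[Au³⁺] = 3·log(0.000514) − log Q = -9.8671 − (-8.2095) = -1.6576; log[Au³⁺] = -1.6576 / 2 = -0.8288; [Au³⁺] = 10^(-0.8288) ≈ 0.15 M.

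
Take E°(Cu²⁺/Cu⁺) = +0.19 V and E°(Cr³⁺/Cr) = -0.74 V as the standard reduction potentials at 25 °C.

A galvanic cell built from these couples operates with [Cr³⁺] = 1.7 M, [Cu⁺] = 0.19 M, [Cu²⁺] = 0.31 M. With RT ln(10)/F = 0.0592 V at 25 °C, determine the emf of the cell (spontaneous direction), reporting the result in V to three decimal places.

+0.938 V

Cu²⁺/Cu⁺ is the cathode (higher E°), Cr³⁺/Cr the anode: E°cell = +0.19 − (-0.74) = +0.93 V, n = 3.
Overall: 3 Cu²⁺(aq) + Cr(s) → 3 Cu⁺(aq) + Cr³⁺(aq)
Q = [Cu⁺]^3·[Cr³⁺] / ([Cu²⁺]^3); log Q = -0.407.
E = E° − (0.0592/n) log Q = +0.93 − (0.0592/3)(-0.407) = +0.938 V.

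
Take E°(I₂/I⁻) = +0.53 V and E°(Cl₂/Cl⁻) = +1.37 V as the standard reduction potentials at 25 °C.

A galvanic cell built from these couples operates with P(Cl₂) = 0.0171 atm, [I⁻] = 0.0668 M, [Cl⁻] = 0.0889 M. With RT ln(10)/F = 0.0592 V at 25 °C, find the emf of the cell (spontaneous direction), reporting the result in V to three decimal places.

+0.780 V

Cl₂/Cl⁻ is the cathode (higher E°), I₂/I⁻ the anode: E°cell = +1.37 − (+0.53) = +0.84 V, n = 2.
Overall: Cl₂(g) + 2 I⁻(aq) → 2 Cl⁻(aq) + I₂(s)
Q = [Cl⁻]^2 / (P(Cl₂)·[I⁻]^2); log Q = 2.015.
E = E° − (0.0592/n) log Q = +0.84 − (0.0592/2)(2.015) = +0.780 V.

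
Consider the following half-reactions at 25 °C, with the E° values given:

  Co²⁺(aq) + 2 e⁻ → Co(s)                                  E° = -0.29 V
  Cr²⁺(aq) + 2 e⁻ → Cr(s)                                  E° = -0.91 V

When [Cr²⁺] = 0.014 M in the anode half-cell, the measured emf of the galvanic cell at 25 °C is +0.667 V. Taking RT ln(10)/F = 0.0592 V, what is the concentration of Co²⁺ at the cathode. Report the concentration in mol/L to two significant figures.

0.54 M

Co²⁺/Co is the cathode, Cr²⁺/Cr the anode: E°cell = +0.62 V, n = 2.
Overall reaction: Co²⁺(aq) + Cr(s) → Co(s) + Cr²⁺(aq); Q = [Cr²⁺]^1/[Co²⁺]^1.
From E = E° − (0.0592/n) log Q: log Q = (E° − E)·n/0.0592 = (+0.62 − (+0.667))·2/0.0592 = -1.5878.
So 1·log[Co²⁺] = 1·log(0.014) − log Q = -1.8539 − (-1.5878) = -0.2661; [Co²⁺] = 10^(-0.2661) ≈ 0.54 M.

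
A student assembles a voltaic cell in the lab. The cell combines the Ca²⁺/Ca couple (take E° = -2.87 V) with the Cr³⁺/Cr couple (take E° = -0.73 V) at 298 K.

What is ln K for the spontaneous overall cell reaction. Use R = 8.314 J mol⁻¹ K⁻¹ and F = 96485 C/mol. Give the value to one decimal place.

500.0

Cathode: Cr³⁺/Cr; anode: Ca²⁺/Ca. E°cell = (-0.73) − (-2.87) = +2.14 V, with n = 6.
ΔG° = −nFE° = −RT ln K, so ln K = nFE°/(RT) = (6)(96485)(+2.14) / ((8.314)(298)) = 500.033.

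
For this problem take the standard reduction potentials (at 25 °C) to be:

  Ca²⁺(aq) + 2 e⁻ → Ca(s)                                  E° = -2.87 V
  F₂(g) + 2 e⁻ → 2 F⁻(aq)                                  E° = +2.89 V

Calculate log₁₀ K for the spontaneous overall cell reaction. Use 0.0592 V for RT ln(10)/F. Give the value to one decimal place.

194.6

Cathode: F₂/F⁻; anode: Ca²⁺/Ca. E°cell = +5.76 V, n = 2.
log K = nE°cell / 0.0592 = (2)(+5.76) / 0.0592 = 194.6.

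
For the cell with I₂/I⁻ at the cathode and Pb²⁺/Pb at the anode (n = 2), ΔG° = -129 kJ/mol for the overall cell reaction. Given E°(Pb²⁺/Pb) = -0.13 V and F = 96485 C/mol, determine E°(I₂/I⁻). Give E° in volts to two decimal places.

E°cell = −ΔG°/(nF) = −(-129×10³)/((2)(96485)) = +0.668 V.
Since I₂/I⁻ is the cathode and Pb²⁺/Pb the anode, E°cell = E°(I₂/I⁻) − E°(Pb²⁺/Pb).
So E°(I₂/I⁻) = E°cell + E°(Pb²⁺/Pb) = +0.668 + (-0.13) = +0.54 V.

+0.54 V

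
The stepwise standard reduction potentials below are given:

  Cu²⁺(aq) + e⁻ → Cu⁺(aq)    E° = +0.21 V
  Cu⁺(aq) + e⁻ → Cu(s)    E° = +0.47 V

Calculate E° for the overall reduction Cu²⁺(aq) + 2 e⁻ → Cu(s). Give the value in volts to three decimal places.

+0.340 V

Since ΔG° = −nFE° is additive over sequential reductions, n₃E°₃ = n₁E°₁ + n₂E°₂.
E°₃ = (1×+0.21 + 1×+0.47) / 2 = (+0.680) / 2 = +0.340 V.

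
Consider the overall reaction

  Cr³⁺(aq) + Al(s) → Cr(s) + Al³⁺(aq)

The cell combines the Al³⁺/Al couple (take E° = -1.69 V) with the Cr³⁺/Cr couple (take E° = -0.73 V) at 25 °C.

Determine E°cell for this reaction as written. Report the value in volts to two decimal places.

The Cr³⁺/Cr couple has the higher reduction potential, so it is the cathode; Al³⁺/Al is oxidised at the anode.
E°cell = E°(cathode) − E°(anode) = (-0.73) − (-1.69) = +0.96 V.

+0.96 V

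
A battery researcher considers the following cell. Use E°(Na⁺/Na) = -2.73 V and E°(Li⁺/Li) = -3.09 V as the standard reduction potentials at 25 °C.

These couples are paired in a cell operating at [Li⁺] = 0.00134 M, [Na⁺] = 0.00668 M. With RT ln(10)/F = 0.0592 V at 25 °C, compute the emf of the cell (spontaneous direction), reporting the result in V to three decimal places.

+0.401 V

Na⁺/Na is the cathode (higher E°), Li⁺/Li the anode: E°cell = -2.73 − (-3.09) = +0.36 V, n = 1.
Overall: Na⁺(aq) + Li(s) → Na(s) + Li⁺(aq)
Q = [Li⁺] / ([Na⁺]); log Q = -0.698.
E = E° − (0.0592/n) log Q = +0.36 − (0.0592/1)(-0.698) = +0.401 V.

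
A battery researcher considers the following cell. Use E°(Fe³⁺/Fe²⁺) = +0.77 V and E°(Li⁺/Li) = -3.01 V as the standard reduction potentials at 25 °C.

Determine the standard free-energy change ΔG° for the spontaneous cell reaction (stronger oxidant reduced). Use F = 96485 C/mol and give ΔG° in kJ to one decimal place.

-364.7 kJ

Fe³⁺/Fe²⁺ (E° = +0.77 V) is the cathode; Li⁺/Li (E° = -3.01 V) is the anode, so E°cell = +3.78 V.
Balancing electrons gives n = 1 (lcm of 1 and 1).
ΔG° = −nFE° = −(1)(96485)(+3.78) = -364,713 J = -364.7 kJ.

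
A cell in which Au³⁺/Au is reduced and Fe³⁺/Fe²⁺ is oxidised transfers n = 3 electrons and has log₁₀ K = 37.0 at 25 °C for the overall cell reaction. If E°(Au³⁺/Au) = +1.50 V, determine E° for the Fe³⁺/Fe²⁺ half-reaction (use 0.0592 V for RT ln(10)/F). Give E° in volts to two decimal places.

E°cell = (0.0592/n)·log K = (0.0592/3)(37.0) = +0.730 V.
Since Au³⁺/Au is the cathode and Fe³⁺/Fe²⁺ the anode, E°cell = E°(Au³⁺/Au) − E°(Fe³⁺/Fe²⁺).
So E°(Fe³⁺/Fe²⁺) = E°(Au³⁺/Au) − E°cell = (+1.50) − (+0.730) = +0.77 V.

+0.77 V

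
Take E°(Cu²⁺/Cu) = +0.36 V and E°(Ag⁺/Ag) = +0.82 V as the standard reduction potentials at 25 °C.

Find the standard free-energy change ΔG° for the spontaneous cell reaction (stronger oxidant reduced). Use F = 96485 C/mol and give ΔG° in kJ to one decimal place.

Ag⁺/Ag (E° = +0.82 V) is the cathode; Cu²⁺/Cu (E° = +0.36 V) is the anode, so E°cell = +0.46 V.
Balancing electrons gives n = 2 (lcm of 1 and 2).
ΔG° = −nFE° = −(2)(96485)(+0.46) = -88,766 J = -88.8 kJ.

-88.8 kJ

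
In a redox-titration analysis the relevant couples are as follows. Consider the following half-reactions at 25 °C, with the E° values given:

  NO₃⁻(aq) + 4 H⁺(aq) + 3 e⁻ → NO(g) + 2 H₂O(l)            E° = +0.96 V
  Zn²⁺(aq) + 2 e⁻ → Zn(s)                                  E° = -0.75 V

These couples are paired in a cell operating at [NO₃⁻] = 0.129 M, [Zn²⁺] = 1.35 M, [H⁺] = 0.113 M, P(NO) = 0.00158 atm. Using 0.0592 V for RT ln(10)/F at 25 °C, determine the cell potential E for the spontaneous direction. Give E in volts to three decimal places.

+1.669 V

NO₃⁻/NO is the cathode (higher E°), Zn²⁺/Zn the anode: E°cell = +0.96 − (-0.75) = +1.71 V, n = 6.
Overall: 2 NO₃⁻(aq) + 8 H⁺(aq) + 3 Zn(s) → 2 NO(g) + 4 H₂O(l) + 3 Zn²⁺(aq)
Q = P(NO)^2·[Zn²⁺]^3 / ([NO₃⁻]^2·[H⁺]^8); log Q = 4.143.
E = E° − (0.0592/n) log Q = +1.71 − (0.0592/6)(4.143) = +1.669 V.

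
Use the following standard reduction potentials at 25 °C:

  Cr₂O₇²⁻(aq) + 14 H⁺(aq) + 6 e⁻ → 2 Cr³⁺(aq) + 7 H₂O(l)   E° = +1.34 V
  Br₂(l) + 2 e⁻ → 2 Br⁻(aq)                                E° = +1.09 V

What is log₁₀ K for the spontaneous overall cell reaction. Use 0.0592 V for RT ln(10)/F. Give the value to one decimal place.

Cathode: Cr₂O₇²⁻/Cr³⁺; anode: Br₂/Br⁻. E°cell = +0.25 V, n = 6.
log K = nE°cell / 0.0592 = (6)(+0.25) / 0.0592 = 25.3.

25.3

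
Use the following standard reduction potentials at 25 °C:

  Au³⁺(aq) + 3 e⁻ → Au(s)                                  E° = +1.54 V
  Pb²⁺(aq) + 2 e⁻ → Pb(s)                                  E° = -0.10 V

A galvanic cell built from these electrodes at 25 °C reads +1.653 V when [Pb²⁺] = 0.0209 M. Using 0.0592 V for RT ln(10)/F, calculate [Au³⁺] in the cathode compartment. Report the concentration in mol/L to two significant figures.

0.014 M

Au³⁺/Au is the cathode, Pb²⁺/Pb the anode: E°cell = +1.64 V, n = 6.
Overall reaction: 2 Au³⁺(aq) + 3 Pb(s) → 2 Au(s) + 3 Pb²⁺(aq); Q = [Pb²⁺]^3/[Au³⁺]^2.
From E = E° − (0.0592/n) log Q: log Q = (E° − E)·n/0.0592 = (+1.64 − (+1.653))·6/0.0592 = -1.3176.
So 2·log[Au³⁺] = 3·log(0.0209) − log Q = -5.0396 − (-1.3176) = -3.7220; log[Au³⁺] = -3.7220 / 2 = -1.8610; [Au³⁺] = 10^(-1.8610) ≈ 0.014 M.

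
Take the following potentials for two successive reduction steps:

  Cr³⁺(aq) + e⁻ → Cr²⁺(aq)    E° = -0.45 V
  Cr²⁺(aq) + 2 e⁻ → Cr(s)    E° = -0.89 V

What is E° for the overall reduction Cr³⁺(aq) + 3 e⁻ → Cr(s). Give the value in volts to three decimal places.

-0.743 V

Standard free energies of sequential steps add: ΔG°₃ = ΔG°₁ + ΔG°₂, so n₃E°₃ = n₁E°₁ + n₂E°₂.
E°₃ = (1×-0.45 + 2×-0.89) / 3 = (-2.230) / 3 = -0.743 V.
E° values themselves are not directly additive — weighting by electron count is essential.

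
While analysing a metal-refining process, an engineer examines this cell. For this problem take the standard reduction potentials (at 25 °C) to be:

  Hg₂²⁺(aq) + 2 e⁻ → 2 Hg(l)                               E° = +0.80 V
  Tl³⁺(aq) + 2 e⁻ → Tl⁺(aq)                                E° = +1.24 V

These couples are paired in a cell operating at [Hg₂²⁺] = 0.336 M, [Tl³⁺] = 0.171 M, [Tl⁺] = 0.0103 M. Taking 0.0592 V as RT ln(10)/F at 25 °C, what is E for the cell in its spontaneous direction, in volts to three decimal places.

Tl³⁺/Tl⁺ is the cathode (higher E°), Hg₂²⁺/Hg the anode: E°cell = +1.24 − (+0.80) = +0.44 V, n = 2.
Overall: Tl³⁺(aq) + 2 Hg(l) → Tl⁺(aq) + Hg₂²⁺(aq)
Q = [Tl⁺]·[Hg₂²⁺] / ([Tl³⁺]); log Q = -1.694.
E = E° − (0.0592/n) log Q = +0.44 − (0.0592/2)(-1.694) = +0.490 V.

+0.490 V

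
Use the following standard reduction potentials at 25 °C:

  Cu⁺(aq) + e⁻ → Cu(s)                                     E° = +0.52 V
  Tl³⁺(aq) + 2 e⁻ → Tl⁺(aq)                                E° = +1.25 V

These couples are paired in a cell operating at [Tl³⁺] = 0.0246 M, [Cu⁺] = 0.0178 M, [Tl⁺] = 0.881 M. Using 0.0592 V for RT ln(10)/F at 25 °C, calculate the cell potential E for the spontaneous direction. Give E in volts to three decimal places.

+0.788 V

Tl³⁺/Tl⁺ is the cathode (higher E°), Cu⁺/Cu the anode: E°cell = +1.25 − (+0.52) = +0.73 V, n = 2.
Overall: Tl³⁺(aq) + 2 Cu(s) → Tl⁺(aq) + 2 Cu⁺(aq)
Q = [Tl⁺]·[Cu⁺]^2 / ([Tl³⁺]); log Q = -1.945.
E = E° − (0.0592/n) log Q = +0.73 − (0.0592/2)(-1.945) = +0.788 V.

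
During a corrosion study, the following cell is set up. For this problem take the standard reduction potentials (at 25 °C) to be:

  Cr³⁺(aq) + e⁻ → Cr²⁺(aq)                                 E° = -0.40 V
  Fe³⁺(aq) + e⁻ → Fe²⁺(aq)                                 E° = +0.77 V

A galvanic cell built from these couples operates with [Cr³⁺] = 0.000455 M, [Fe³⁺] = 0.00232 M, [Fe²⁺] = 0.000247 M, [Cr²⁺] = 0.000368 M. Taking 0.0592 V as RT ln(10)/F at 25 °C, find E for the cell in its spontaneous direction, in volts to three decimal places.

+1.222 V

Fe³⁺/Fe²⁺ is the cathode (higher E°), Cr³⁺/Cr²⁺ the anode: E°cell = +0.77 − (-0.40) = +1.17 V, n = 1.
Overall: Fe³⁺(aq) + Cr²⁺(aq) → Fe²⁺(aq) + Cr³⁺(aq)
Q = [Fe²⁺]·[Cr³⁺] / ([Fe³⁺]·[Cr²⁺]); log Q = -0.881.
E = E° − (0.0592/n) log Q = +1.17 − (0.0592/1)(-0.881) = +1.222 V.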